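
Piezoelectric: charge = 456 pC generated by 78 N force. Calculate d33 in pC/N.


d33 = 456 / 78 = 5.8 pC/N

5.8


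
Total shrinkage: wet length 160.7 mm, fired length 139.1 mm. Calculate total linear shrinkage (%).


TS = (160.7 - 139.1) / 160.7 * 100 = 13.44%

13.44


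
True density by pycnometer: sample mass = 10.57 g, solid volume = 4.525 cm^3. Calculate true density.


TD = 10.57 / 4.525 = 2.336 g/cm^3

2.336


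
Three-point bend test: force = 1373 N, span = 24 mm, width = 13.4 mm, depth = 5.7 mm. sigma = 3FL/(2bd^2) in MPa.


sigma = 3*1373*24/(2*13.4*5.7^2) = 113.5 MPa

113.5


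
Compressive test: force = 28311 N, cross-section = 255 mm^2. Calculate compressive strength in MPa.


CS = 28311 / 255 = 111.0 MPa

111.0


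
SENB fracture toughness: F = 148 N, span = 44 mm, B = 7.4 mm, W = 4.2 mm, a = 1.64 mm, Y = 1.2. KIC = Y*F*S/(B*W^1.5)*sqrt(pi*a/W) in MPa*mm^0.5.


KIC = 1.2*148*44/(7.4*4.2^1.5)*sqrt(pi*1.64/4.2) = 135.88

135.88


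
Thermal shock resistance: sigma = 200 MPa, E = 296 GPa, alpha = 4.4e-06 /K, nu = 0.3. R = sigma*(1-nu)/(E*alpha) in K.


R = 200*(1-0.3)/(296*1000*4.4e-06) = 107 K

107


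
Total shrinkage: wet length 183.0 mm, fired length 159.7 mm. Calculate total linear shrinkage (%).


TS = (183.0 - 159.7) / 183.0 * 100 = 12.73%

12.73


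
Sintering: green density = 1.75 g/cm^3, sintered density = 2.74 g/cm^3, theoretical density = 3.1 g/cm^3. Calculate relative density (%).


Relative = 2.74 / 3.1 * 100 = 88.4%

88.4


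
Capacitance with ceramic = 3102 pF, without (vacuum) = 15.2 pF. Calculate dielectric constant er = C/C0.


er = 3102 / 15.2 = 204.08

204.08


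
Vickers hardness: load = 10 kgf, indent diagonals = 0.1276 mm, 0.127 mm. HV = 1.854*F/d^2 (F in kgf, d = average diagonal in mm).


d_avg = (0.1276+0.127)/2 = 0.1273 mm
HV = 1.854*10/0.1273^2 = 1144

1144


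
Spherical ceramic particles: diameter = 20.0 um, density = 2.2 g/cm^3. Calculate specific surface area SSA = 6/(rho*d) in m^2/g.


SSA = 6 / (2.2 * 20.0) = 0.136 m^2/g

0.136


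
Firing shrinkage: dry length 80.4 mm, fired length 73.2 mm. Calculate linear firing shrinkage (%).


FS = (80.4 - 73.2) / 80.4 * 100 = 8.96%

8.96


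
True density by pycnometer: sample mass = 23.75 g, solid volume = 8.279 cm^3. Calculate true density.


TD = 23.75 / 8.279 = 2.869 g/cm^3

2.869


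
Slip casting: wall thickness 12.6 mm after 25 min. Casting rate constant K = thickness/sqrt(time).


K = 12.6 / sqrt(25) = 12.6 / 5.0 = 2.52 mm/min^0.5

2.52


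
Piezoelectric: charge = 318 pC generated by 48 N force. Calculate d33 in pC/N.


d33 = 318 / 48 = 6.6 pC/N

6.6


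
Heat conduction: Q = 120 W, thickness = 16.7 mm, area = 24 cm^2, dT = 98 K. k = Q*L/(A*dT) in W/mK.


k = 120*16.7/1000/(24/10000*98) = 8.52 W/mK

8.52


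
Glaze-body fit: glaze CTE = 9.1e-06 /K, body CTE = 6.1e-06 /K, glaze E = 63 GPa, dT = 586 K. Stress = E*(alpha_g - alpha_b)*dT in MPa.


Stress = 63*1000*(9.1e-06 - 6.1e-06)*586 = 110.8 MPa

110.8


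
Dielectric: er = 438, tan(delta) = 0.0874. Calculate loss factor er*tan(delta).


Loss = 438 * 0.0874 = 38.281

38.281


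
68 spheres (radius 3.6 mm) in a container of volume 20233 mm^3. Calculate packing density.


V_sphere = 4/3*pi*3.6^3 = 195.4322 mm^3
Total V = 68*195.4322 = 13289.3896 mm^3
PD = 13289.3896 / 20233 = 0.657

0.657


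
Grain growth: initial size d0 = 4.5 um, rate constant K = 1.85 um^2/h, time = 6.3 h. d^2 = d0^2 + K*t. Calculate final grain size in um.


d^2 = 4.5^2 + 1.85*6.3 = 31.905
d = sqrt(31.905) = 5.65 um

5.65


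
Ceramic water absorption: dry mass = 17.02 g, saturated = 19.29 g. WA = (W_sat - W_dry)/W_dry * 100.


WA = (19.29 - 17.02) / 17.02 * 100 = 13.34%

13.34


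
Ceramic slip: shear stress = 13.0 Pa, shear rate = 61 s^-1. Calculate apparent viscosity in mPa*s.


eta = tau/gamma * 1000 = 13.0/61 * 1000 = 213.1 mPa*s

213.1


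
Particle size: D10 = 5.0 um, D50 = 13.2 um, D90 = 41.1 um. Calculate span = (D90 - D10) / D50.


Span = (41.1 - 5.0) / 13.2 = 36.1 / 13.2 = 2.735

2.735


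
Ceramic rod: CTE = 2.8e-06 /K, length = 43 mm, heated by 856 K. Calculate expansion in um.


dL = 2.8e-06 * 43 * 856 * 1000 = 103.062 um

103.062


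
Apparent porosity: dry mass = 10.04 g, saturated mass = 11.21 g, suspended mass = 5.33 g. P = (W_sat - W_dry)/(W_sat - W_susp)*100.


P = (11.21 - 10.04) / (11.21 - 5.33) * 100 = 1.17 / 5.88 * 100 = 19.9%

19.9


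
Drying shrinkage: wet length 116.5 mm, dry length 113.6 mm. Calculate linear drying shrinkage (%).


DS = (116.5 - 113.6) / 116.5 * 100 = 2.49%

2.49


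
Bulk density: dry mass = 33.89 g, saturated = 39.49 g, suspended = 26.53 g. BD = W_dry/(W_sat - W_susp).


BD = 33.89 / (39.49 - 26.53) = 33.89 / 12.96 = 2.615 g/cm^3

2.615


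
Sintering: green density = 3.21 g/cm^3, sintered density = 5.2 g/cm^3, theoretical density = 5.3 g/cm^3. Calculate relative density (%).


Relative = 5.2 / 5.3 * 100 = 98.1%

98.1


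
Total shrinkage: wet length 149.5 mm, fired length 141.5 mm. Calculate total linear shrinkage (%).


TS = (149.5 - 141.5) / 149.5 * 100 = 5.35%

5.35


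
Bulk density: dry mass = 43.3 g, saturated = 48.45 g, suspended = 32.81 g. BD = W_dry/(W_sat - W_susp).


BD = 43.3 / (48.45 - 32.81) = 43.3 / 15.64 = 2.769 g/cm^3

2.769


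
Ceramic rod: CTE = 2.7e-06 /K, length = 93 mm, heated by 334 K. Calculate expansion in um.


dL = 2.7e-06 * 93 * 334 * 1000 = 83.867 um

83.867


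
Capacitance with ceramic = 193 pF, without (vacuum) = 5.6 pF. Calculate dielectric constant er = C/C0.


er = 193 / 5.6 = 34.46

34.46


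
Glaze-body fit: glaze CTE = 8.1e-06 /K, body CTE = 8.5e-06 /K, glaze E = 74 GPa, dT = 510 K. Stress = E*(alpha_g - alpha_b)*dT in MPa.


Stress = 74*1000*(8.1e-06 - 8.5e-06)*510 = -15.1 MPa

-15.1


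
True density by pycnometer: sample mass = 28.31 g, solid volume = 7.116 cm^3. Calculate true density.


TD = 28.31 / 7.116 = 3.978 g/cm^3

3.978


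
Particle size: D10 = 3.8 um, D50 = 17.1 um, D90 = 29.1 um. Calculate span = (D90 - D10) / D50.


Span = (29.1 - 3.8) / 17.1 = 25.3 / 17.1 = 1.48

1.48


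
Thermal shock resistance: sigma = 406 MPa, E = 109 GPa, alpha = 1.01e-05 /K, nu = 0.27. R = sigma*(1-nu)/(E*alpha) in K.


R = 406*(1-0.27)/(109*1000*1.01e-05) = 269 K

269


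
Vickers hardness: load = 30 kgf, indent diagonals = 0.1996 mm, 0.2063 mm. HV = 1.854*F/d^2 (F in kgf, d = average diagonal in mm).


d_avg = (0.1996+0.2063)/2 = 0.20295 mm
HV = 1.854*30/0.20295^2 = 1350

1350


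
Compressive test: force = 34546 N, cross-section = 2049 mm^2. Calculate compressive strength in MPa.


CS = 34546 / 2049 = 16.9 MPa

16.9


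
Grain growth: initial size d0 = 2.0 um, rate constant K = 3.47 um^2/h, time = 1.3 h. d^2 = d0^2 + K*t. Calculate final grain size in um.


d^2 = 2.0^2 + 3.47*1.3 = 8.511
d = sqrt(8.511) = 2.92 um

2.92


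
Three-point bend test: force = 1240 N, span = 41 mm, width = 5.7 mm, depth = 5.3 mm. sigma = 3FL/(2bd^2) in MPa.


sigma = 3*1240*41/(2*5.7*5.3^2) = 476.3 MPa

476.3


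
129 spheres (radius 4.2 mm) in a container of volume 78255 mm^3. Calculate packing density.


V_sphere = 4/3*pi*4.2^3 = 310.3391 mm^3
Total V = 129*310.3391 = 40033.7439 mm^3
PD = 40033.7439 / 78255 = 0.512

0.512


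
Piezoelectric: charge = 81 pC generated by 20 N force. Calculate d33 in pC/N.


d33 = 81 / 20 = 4.1 pC/N

4.1


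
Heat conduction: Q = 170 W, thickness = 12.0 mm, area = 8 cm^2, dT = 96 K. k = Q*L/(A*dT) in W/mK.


k = 170*12.0/1000/(8/10000*96) = 26.56 W/mK

26.56


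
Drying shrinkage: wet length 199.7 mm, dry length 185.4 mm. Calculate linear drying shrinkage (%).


DS = (199.7 - 185.4) / 199.7 * 100 = 7.16%

7.16


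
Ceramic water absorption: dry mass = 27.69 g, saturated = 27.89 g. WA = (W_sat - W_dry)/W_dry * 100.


WA = (27.89 - 27.69) / 27.69 * 100 = 0.72%

0.72


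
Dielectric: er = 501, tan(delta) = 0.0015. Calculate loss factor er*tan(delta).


Loss = 501 * 0.0015 = 0.752

0.752


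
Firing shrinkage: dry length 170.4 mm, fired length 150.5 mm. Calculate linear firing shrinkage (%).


FS = (170.4 - 150.5) / 170.4 * 100 = 11.68%

11.68


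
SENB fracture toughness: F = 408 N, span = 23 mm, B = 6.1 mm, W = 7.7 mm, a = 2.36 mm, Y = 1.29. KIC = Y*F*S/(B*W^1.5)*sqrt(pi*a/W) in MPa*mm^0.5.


KIC = 1.29*408*23/(6.1*7.7^1.5)*sqrt(pi*2.36/7.7) = 91.14

91.14


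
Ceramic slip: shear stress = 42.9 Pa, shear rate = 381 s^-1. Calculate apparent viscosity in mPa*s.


eta = tau/gamma * 1000 = 42.9/381 * 1000 = 112.6 mPa*s

112.6


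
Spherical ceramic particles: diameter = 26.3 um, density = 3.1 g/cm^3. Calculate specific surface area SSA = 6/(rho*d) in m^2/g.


SSA = 6 / (3.1 * 26.3) = 0.074 m^2/g

0.074


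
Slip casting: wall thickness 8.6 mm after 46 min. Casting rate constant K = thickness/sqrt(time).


K = 8.6 / sqrt(46) = 8.6 / 6.7823 = 1.268 mm/min^0.5

1.268


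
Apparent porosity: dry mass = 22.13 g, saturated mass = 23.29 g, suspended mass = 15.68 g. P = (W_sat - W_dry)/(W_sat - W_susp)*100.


P = (23.29 - 22.13) / (23.29 - 15.68) * 100 = 1.16 / 7.61 * 100 = 15.2%

15.2


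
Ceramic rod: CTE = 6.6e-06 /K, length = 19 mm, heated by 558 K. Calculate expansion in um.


dL = 6.6e-06 * 19 * 558 * 1000 = 69.973 um

69.973


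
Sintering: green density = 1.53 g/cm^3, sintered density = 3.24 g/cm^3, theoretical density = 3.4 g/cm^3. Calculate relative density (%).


Relative = 3.24 / 3.4 * 100 = 95.3%

95.3


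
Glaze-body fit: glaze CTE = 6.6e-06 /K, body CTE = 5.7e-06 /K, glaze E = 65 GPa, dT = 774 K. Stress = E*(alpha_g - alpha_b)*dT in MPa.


Stress = 65*1000*(6.6e-06 - 5.7e-06)*774 = 45.3 MPa

45.3


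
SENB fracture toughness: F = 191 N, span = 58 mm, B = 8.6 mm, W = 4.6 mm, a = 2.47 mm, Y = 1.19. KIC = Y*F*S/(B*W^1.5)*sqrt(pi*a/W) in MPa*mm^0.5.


KIC = 1.19*191*58/(8.6*4.6^1.5)*sqrt(pi*2.47/4.6) = 201.8

201.8


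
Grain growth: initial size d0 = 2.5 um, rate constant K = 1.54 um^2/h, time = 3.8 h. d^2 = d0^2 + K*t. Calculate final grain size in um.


d^2 = 2.5^2 + 1.54*3.8 = 12.102
d = sqrt(12.102) = 3.48 um

3.48


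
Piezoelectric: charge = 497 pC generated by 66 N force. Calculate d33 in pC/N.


d33 = 497 / 66 = 7.5 pC/N

7.5


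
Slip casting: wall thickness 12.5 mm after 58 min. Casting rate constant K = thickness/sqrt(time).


K = 12.5 / sqrt(58) = 12.5 / 7.6158 = 1.641 mm/min^0.5

1.641


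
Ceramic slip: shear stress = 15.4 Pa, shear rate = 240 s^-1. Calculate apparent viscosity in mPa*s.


eta = tau/gamma * 1000 = 15.4/240 * 1000 = 64.2 mPa*s

64.2


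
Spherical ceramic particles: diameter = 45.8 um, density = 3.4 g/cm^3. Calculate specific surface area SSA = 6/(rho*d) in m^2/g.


SSA = 6 / (3.4 * 45.8) = 0.039 m^2/g

0.039


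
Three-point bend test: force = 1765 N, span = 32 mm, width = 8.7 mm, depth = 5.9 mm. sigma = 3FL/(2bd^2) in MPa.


sigma = 3*1765*32/(2*8.7*5.9^2) = 279.7 MPa

279.7


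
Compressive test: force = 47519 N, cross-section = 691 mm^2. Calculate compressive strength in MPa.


CS = 47519 / 691 = 68.8 MPa

68.8


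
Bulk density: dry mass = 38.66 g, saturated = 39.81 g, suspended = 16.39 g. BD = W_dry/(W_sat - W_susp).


BD = 38.66 / (39.81 - 16.39) = 38.66 / 23.42 = 1.651 g/cm^3

1.651


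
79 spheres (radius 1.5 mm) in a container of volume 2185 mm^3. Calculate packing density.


V_sphere = 4/3*pi*1.5^3 = 14.1372 mm^3
Total V = 79*14.1372 = 1116.8388 mm^3
PD = 1116.8388 / 2185 = 0.511

0.511


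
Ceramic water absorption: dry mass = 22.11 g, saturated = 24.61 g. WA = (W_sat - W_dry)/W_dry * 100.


WA = (24.61 - 22.11) / 22.11 * 100 = 11.31%

11.31


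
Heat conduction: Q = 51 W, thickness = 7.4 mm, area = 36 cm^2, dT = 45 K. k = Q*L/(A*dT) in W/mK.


k = 51*7.4/1000/(36/10000*45) = 2.33 W/mK

2.33


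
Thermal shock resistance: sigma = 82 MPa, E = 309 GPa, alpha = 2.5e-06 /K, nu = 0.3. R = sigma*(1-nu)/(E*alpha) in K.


R = 82*(1-0.3)/(309*1000*2.5e-06) = 74 K

74


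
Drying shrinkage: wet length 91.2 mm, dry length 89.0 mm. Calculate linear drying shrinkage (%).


DS = (91.2 - 89.0) / 91.2 * 100 = 2.41%

2.41


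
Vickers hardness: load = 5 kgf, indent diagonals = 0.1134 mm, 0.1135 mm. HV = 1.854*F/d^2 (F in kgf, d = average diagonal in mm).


d_avg = (0.1134+0.1135)/2 = 0.11345 mm
HV = 1.854*5/0.11345^2 = 720

720


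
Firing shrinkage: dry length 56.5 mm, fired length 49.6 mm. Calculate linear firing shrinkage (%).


FS = (56.5 - 49.6) / 56.5 * 100 = 12.21%

12.21


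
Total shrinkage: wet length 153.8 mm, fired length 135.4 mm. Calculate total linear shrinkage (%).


TS = (153.8 - 135.4) / 153.8 * 100 = 11.96%

11.96


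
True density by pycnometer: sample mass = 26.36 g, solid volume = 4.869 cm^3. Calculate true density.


TD = 26.36 / 4.869 = 5.414 g/cm^3

5.414


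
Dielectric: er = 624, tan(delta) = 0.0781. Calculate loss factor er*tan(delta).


Loss = 624 * 0.0781 = 48.734

48.734


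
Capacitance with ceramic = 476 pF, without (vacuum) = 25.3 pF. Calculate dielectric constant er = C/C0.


er = 476 / 25.3 = 18.81

18.81


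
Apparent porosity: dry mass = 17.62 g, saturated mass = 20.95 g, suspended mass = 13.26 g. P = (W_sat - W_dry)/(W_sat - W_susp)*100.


P = (20.95 - 17.62) / (20.95 - 13.26) * 100 = 3.33 / 7.69 * 100 = 43.3%

43.3


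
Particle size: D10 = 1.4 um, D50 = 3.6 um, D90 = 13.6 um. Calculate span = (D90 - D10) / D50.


Span = (13.6 - 1.4) / 3.6 = 12.2 / 3.6 = 3.389

3.389


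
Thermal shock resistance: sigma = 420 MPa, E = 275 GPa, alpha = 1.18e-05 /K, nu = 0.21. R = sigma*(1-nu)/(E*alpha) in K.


R = 420*(1-0.21)/(275*1000*1.18e-05) = 102 K

102


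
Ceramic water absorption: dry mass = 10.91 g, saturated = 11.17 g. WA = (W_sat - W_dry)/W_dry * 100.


WA = (11.17 - 10.91) / 10.91 * 100 = 2.38%

2.38


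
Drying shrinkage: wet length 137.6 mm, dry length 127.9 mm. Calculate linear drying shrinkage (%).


DS = (137.6 - 127.9) / 137.6 * 100 = 7.05%

7.05


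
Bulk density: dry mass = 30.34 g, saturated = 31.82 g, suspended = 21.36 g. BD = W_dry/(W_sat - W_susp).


BD = 30.34 / (31.82 - 21.36) = 30.34 / 10.46 = 2.901 g/cm^3

2.901


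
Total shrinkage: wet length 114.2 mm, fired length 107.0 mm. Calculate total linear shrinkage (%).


TS = (114.2 - 107.0) / 114.2 * 100 = 6.3%

6.3


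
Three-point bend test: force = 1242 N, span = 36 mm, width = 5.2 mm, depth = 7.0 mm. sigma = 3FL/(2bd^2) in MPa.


sigma = 3*1242*36/(2*5.2*7.0^2) = 263.2 MPa

263.2


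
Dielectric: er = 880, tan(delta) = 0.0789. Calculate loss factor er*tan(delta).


Loss = 880 * 0.0789 = 69.432

69.432


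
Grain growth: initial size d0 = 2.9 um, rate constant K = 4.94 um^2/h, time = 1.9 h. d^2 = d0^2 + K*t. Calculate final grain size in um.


d^2 = 2.9^2 + 4.94*1.9 = 17.796
d = sqrt(17.796) = 4.22 um

4.22


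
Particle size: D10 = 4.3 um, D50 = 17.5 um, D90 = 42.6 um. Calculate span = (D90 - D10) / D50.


Span = (42.6 - 4.3) / 17.5 = 38.3 / 17.5 = 2.189

2.189


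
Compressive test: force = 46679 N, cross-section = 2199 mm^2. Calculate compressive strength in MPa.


CS = 46679 / 2199 = 21.2 MPa

21.2


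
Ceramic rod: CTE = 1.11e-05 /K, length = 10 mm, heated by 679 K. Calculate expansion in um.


dL = 1.11e-05 * 10 * 679 * 1000 = 75.369 um

75.369


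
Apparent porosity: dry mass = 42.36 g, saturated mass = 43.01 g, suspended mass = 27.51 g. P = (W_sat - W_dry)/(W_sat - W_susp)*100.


P = (43.01 - 42.36) / (43.01 - 27.51) * 100 = 0.65 / 15.5 * 100 = 4.2%

4.2


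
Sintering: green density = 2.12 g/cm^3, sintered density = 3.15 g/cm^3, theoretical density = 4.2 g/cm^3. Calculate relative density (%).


Relative = 3.15 / 4.2 * 100 = 75.0%

75.0


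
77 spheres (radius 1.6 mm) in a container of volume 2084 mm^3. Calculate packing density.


V_sphere = 4/3*pi*1.6^3 = 17.1573 mm^3
Total V = 77*17.1573 = 1321.1121 mm^3
PD = 1321.1121 / 2084 = 0.634

0.634


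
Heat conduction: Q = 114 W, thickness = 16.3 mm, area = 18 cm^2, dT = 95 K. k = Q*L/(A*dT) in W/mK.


k = 114*16.3/1000/(18/10000*95) = 10.87 W/mK

10.87


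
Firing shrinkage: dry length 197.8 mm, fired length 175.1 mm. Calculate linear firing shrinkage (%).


FS = (197.8 - 175.1) / 197.8 * 100 = 11.48%

11.48


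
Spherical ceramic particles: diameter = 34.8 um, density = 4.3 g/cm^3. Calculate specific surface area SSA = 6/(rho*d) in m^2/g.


SSA = 6 / (4.3 * 34.8) = 0.04 m^2/g

0.04


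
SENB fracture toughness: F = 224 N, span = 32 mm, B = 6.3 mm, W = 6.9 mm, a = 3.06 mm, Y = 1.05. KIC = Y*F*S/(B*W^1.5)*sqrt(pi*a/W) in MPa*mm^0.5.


KIC = 1.05*224*32/(6.3*6.9^1.5)*sqrt(pi*3.06/6.9) = 77.8

77.8


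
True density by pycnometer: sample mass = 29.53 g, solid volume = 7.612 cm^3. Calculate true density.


TD = 29.53 / 7.612 = 3.879 g/cm^3

3.879


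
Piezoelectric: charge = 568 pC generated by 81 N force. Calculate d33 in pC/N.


d33 = 568 / 81 = 7.0 pC/N

7.0


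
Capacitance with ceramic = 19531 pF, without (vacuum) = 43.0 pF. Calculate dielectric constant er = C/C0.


er = 19531 / 43.0 = 454.21

454.21


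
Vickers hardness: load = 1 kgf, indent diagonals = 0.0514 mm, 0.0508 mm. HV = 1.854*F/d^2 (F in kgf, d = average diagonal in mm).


d_avg = (0.0514+0.0508)/2 = 0.0511 mm
HV = 1.854*1/0.0511^2 = 710

710


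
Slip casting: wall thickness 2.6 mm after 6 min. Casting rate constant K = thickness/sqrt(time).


K = 2.6 / sqrt(6) = 2.6 / 2.4495 = 1.061 mm/min^0.5

1.061


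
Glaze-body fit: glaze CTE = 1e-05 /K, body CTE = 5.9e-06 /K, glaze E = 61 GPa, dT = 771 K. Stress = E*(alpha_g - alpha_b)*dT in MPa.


Stress = 61*1000*(1e-05 - 5.9e-06)*771 = 192.8 MPa

192.8


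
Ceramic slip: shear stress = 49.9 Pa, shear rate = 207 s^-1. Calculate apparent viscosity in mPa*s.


eta = tau/gamma * 1000 = 49.9/207 * 1000 = 241.1 mPa*s

241.1


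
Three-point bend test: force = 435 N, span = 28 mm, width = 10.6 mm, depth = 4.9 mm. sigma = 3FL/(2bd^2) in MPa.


sigma = 3*435*28/(2*10.6*4.9^2) = 71.8 MPa

71.8


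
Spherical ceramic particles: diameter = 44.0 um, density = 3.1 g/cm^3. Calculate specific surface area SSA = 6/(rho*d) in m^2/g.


SSA = 6 / (3.1 * 44.0) = 0.044 m^2/g

0.044


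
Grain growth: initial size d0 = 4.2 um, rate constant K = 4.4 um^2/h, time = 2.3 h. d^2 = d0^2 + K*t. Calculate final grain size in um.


d^2 = 4.2^2 + 4.4*2.3 = 27.76
d = sqrt(27.76) = 5.27 um

5.27


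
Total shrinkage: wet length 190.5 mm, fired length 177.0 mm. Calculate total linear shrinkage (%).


TS = (190.5 - 177.0) / 190.5 * 100 = 7.09%

7.09


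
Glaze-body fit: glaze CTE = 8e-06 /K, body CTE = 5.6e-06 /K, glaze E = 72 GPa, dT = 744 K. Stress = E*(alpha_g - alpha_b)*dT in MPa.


Stress = 72*1000*(8e-06 - 5.6e-06)*744 = 128.6 MPa

128.6


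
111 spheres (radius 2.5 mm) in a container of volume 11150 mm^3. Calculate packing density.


V_sphere = 4/3*pi*2.5^3 = 65.4498 mm^3
Total V = 111*65.4498 = 7264.9278 mm^3
PD = 7264.9278 / 11150 = 0.652

0.652


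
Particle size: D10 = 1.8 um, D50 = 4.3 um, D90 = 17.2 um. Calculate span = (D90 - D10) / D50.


Span = (17.2 - 1.8) / 4.3 = 15.4 / 4.3 = 3.581

3.581


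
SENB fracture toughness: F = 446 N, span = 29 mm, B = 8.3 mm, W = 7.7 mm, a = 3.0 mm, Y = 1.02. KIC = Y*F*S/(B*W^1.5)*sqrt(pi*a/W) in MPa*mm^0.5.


KIC = 1.02*446*29/(8.3*7.7^1.5)*sqrt(pi*3.0/7.7) = 82.3

82.3


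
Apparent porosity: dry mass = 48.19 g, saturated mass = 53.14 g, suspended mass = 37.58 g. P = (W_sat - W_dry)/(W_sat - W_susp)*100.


P = (53.14 - 48.19) / (53.14 - 37.58) * 100 = 4.95 / 15.56 * 100 = 31.8%

31.8


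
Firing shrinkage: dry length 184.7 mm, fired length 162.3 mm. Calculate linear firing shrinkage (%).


FS = (184.7 - 162.3) / 184.7 * 100 = 12.13%

12.13


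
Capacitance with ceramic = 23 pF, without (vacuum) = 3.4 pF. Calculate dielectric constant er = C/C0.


er = 23 / 3.4 = 6.76

6.76


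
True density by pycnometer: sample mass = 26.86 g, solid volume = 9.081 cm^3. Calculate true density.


TD = 26.86 / 9.081 = 2.958 g/cm^3

2.958


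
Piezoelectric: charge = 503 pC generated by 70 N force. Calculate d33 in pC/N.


d33 = 503 / 70 = 7.2 pC/N

7.2


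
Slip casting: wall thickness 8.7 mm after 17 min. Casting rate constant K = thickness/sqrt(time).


K = 8.7 / sqrt(17) = 8.7 / 4.1231 = 2.11 mm/min^0.5

2.11


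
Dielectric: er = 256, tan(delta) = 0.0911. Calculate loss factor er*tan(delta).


Loss = 256 * 0.0911 = 23.322

23.322


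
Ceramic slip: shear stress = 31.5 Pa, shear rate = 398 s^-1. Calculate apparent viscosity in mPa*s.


eta = tau/gamma * 1000 = 31.5/398 * 1000 = 79.1 mPa*s

79.1


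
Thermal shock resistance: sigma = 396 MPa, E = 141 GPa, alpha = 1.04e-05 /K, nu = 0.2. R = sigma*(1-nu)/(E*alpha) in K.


R = 396*(1-0.2)/(141*1000*1.04e-05) = 216 K

216


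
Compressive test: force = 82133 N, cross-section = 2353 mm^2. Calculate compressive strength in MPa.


CS = 82133 / 2353 = 34.9 MPa

34.9


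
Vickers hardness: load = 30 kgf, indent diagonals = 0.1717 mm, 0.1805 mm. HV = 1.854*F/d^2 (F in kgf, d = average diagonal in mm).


d_avg = (0.1717+0.1805)/2 = 0.1761 mm
HV = 1.854*30/0.1761^2 = 1794

1794


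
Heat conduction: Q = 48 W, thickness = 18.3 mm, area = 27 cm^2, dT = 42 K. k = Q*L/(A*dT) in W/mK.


k = 48*18.3/1000/(27/10000*42) = 7.75 W/mK

7.75


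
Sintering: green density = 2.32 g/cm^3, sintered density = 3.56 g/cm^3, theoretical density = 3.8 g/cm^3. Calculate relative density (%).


Relative = 3.56 / 3.8 * 100 = 93.7%

93.7


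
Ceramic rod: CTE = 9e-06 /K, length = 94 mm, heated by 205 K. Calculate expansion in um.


dL = 9e-06 * 94 * 205 * 1000 = 173.43 um

173.43


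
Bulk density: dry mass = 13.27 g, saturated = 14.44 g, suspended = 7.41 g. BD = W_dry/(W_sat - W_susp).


BD = 13.27 / (14.44 - 7.41) = 13.27 / 7.03 = 1.888 g/cm^3

1.888


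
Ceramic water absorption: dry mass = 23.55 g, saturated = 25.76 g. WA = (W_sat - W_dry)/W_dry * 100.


WA = (25.76 - 23.55) / 23.55 * 100 = 9.38%

9.38


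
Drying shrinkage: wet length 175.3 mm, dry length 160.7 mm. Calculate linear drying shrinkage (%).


DS = (175.3 - 160.7) / 175.3 * 100 = 8.33%

8.33


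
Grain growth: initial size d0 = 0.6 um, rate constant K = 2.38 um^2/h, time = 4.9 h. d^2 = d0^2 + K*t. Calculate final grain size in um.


d^2 = 0.6^2 + 2.38*4.9 = 12.022
d = sqrt(12.022) = 3.47 um

3.47


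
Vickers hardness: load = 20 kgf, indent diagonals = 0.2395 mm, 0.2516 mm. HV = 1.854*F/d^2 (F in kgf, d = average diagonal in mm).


d_avg = (0.2395+0.2516)/2 = 0.24555 mm
HV = 1.854*20/0.24555^2 = 615

615


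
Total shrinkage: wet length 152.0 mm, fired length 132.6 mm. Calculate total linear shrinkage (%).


TS = (152.0 - 132.6) / 152.0 * 100 = 12.76%

12.76


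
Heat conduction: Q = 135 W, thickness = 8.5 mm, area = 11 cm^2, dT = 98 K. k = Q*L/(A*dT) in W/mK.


k = 135*8.5/1000/(11/10000*98) = 10.64 W/mK

10.64


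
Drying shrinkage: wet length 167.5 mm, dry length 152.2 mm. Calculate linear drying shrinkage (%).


DS = (167.5 - 152.2) / 167.5 * 100 = 9.13%

9.13


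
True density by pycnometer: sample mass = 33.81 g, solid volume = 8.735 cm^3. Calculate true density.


TD = 33.81 / 8.735 = 3.871 g/cm^3

3.871


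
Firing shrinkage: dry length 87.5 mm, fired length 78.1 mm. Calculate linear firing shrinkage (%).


FS = (87.5 - 78.1) / 87.5 * 100 = 10.74%

10.74


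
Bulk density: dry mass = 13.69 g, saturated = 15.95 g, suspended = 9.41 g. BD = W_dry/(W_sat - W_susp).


BD = 13.69 / (15.95 - 9.41) = 13.69 / 6.54 = 2.093 g/cm^3

2.093


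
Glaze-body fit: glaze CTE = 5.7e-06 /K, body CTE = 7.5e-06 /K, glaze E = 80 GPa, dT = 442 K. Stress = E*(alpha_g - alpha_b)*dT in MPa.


Stress = 80*1000*(5.7e-06 - 7.5e-06)*442 = -63.6 MPa

-63.6


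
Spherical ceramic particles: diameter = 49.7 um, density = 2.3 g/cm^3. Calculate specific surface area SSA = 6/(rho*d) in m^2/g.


SSA = 6 / (2.3 * 49.7) = 0.052 m^2/g

0.052


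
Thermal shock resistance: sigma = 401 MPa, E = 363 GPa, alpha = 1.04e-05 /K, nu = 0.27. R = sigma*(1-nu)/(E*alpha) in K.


R = 401*(1-0.27)/(363*1000*1.04e-05) = 78 K

78


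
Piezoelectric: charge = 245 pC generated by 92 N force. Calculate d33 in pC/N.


d33 = 245 / 92 = 2.7 pC/N

2.7


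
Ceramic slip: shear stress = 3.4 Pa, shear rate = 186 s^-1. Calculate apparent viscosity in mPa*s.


eta = tau/gamma * 1000 = 3.4/186 * 1000 = 18.3 mPa*s

18.3


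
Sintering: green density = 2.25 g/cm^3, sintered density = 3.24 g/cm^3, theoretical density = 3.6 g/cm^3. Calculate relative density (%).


Relative = 3.24 / 3.6 * 100 = 90.0%

90.0


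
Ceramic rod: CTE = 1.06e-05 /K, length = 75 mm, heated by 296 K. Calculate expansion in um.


dL = 1.06e-05 * 75 * 296 * 1000 = 235.32 um

235.32


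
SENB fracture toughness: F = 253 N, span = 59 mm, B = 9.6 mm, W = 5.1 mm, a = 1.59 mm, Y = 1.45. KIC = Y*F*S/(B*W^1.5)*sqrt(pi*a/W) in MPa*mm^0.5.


KIC = 1.45*253*59/(9.6*5.1^1.5)*sqrt(pi*1.59/5.1) = 193.73

193.73


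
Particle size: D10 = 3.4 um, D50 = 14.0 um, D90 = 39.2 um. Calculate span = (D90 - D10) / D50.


Span = (39.2 - 3.4) / 14.0 = 35.8 / 14.0 = 2.557

2.557


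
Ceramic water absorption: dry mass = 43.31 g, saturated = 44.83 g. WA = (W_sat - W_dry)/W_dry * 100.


WA = (44.83 - 43.31) / 43.31 * 100 = 3.51%

3.51


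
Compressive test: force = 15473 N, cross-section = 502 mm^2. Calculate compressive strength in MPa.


CS = 15473 / 502 = 30.8 MPa

30.8


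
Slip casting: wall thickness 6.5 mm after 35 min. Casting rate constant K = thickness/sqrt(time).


K = 6.5 / sqrt(35) = 6.5 / 5.9161 = 1.099 mm/min^0.5

1.099


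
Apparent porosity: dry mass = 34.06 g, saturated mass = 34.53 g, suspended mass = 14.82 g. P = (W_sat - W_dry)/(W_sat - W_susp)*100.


P = (34.53 - 34.06) / (34.53 - 14.82) * 100 = 0.47 / 19.71 * 100 = 2.4%

2.4


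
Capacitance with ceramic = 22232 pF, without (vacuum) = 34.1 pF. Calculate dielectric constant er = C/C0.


er = 22232 / 34.1 = 651.96

651.96


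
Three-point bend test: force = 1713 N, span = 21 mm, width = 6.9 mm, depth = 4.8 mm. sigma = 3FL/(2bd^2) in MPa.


sigma = 3*1713*21/(2*6.9*4.8^2) = 339.4 MPa

339.4


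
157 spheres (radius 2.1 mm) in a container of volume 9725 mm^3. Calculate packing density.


V_sphere = 4/3*pi*2.1^3 = 38.7924 mm^3
Total V = 157*38.7924 = 6090.4068 mm^3
PD = 6090.4068 / 9725 = 0.626

0.626


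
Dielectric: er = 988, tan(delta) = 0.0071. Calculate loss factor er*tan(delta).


Loss = 988 * 0.0071 = 7.015

7.015


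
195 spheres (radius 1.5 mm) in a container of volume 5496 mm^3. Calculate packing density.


V_sphere = 4/3*pi*1.5^3 = 14.1372 mm^3
Total V = 195*14.1372 = 2756.754 mm^3
PD = 2756.754 / 5496 = 0.502

0.502


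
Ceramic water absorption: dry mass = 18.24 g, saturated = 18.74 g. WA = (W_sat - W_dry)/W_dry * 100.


WA = (18.74 - 18.24) / 18.24 * 100 = 2.74%

2.74


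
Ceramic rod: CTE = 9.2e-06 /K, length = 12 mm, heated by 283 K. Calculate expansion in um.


dL = 9.2e-06 * 12 * 283 * 1000 = 31.243 um

31.243


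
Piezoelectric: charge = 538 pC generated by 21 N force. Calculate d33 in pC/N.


d33 = 538 / 21 = 25.6 pC/N

25.6


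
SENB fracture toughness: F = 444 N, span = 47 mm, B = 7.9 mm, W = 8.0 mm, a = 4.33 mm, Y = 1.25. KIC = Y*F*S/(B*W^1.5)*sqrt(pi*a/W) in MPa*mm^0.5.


KIC = 1.25*444*47/(7.9*8.0^1.5)*sqrt(pi*4.33/8.0) = 190.28

190.28


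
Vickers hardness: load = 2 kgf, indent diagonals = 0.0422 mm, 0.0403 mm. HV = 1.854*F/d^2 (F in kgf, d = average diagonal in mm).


d_avg = (0.0422+0.0403)/2 = 0.04125 mm
HV = 1.854*2/0.04125^2 = 2179

2179


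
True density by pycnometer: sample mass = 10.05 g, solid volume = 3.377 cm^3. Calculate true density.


TD = 10.05 / 3.377 = 2.976 g/cm^3

2.976


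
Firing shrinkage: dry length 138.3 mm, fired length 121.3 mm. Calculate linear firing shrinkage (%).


FS = (138.3 - 121.3) / 138.3 * 100 = 12.29%

12.29


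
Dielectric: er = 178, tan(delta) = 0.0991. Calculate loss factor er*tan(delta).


Loss = 178 * 0.0991 = 17.64

17.64


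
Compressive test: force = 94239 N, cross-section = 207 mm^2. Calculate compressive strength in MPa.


CS = 94239 / 207 = 455.3 MPa

455.3


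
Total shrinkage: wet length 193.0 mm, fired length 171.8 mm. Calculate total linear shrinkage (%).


TS = (193.0 - 171.8) / 193.0 * 100 = 10.98%

10.98


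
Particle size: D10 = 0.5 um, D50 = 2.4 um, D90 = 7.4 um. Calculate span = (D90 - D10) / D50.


Span = (7.4 - 0.5) / 2.4 = 6.9 / 2.4 = 2.875

2.875


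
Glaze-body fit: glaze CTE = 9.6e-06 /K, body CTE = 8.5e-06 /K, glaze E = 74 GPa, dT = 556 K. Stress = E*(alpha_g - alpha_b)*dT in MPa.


Stress = 74*1000*(9.6e-06 - 8.5e-06)*556 = 45.3 MPa

45.3


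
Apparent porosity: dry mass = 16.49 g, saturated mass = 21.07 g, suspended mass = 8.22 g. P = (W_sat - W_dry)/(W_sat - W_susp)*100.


P = (21.07 - 16.49) / (21.07 - 8.22) * 100 = 4.58 / 12.85 * 100 = 35.6%

35.6


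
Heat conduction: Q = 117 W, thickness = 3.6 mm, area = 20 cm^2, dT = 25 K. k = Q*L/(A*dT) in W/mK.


k = 117*3.6/1000/(20/10000*25) = 8.42 W/mK

8.42


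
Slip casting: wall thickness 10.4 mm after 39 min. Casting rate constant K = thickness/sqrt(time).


K = 10.4 / sqrt(39) = 10.4 / 6.245 = 1.665 mm/min^0.5

1.665


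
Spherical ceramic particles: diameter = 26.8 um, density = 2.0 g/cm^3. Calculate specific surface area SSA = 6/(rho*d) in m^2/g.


SSA = 6 / (2.0 * 26.8) = 0.112 m^2/g

0.112


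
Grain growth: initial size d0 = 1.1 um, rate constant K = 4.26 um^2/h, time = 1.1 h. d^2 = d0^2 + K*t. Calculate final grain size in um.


d^2 = 1.1^2 + 4.26*1.1 = 5.896
d = sqrt(5.896) = 2.43 um

2.43


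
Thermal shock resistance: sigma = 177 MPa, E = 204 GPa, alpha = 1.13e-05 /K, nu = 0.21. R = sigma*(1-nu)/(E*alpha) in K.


R = 177*(1-0.21)/(204*1000*1.13e-05) = 61 K

61


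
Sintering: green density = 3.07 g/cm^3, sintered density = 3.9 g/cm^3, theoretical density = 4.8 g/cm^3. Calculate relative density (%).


Relative = 3.9 / 4.8 * 100 = 81.3%

81.3


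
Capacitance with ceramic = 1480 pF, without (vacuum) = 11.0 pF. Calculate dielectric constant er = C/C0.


er = 1480 / 11.0 = 134.55

134.55


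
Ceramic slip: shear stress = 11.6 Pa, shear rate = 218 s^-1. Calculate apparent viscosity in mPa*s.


eta = tau/gamma * 1000 = 11.6/218 * 1000 = 53.2 mPa*s

53.2


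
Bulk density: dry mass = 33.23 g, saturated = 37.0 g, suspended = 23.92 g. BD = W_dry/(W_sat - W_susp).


BD = 33.23 / (37.0 - 23.92) = 33.23 / 13.08 = 2.541 g/cm^3

2.541


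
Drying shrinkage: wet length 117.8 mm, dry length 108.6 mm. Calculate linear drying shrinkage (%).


DS = (117.8 - 108.6) / 117.8 * 100 = 7.81%

7.81


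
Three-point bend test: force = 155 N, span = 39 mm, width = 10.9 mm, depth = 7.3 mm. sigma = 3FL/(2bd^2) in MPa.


sigma = 3*155*39/(2*10.9*7.3^2) = 15.6 MPa

15.6


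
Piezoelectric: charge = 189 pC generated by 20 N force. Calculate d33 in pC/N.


d33 = 189 / 20 = 9.5 pC/N

9.5


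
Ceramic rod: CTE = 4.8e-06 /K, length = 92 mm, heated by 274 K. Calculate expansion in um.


dL = 4.8e-06 * 92 * 274 * 1000 = 120.998 um

120.998


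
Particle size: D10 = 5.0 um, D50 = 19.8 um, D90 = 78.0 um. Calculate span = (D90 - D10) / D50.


Span = (78.0 - 5.0) / 19.8 = 73.0 / 19.8 = 3.687

3.687


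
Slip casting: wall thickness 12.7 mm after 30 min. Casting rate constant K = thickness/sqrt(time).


K = 12.7 / sqrt(30) = 12.7 / 5.4772 = 2.319 mm/min^0.5

2.319


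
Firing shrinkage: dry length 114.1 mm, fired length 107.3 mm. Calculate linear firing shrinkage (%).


FS = (114.1 - 107.3) / 114.1 * 100 = 5.96%

5.96


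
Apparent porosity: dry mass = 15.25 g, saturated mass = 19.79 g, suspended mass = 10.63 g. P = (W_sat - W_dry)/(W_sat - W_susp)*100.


P = (19.79 - 15.25) / (19.79 - 10.63) * 100 = 4.54 / 9.16 * 100 = 49.6%

49.6


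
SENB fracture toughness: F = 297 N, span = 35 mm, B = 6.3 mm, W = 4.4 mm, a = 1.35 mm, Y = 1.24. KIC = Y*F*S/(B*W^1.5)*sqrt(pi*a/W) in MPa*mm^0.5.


KIC = 1.24*297*35/(6.3*4.4^1.5)*sqrt(pi*1.35/4.4) = 217.64

217.64


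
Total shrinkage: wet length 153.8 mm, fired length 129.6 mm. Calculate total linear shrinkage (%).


TS = (153.8 - 129.6) / 153.8 * 100 = 15.73%

15.73


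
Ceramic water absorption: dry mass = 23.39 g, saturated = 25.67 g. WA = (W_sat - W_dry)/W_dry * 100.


WA = (25.67 - 23.39) / 23.39 * 100 = 9.75%

9.75


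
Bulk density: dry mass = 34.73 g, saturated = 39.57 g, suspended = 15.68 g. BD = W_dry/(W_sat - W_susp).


BD = 34.73 / (39.57 - 15.68) = 34.73 / 23.89 = 1.454 g/cm^3

1.454


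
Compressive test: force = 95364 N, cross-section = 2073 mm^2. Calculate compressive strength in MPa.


CS = 95364 / 2073 = 46.0 MPa

46.0


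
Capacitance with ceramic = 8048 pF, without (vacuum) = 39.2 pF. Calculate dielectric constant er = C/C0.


er = 8048 / 39.2 = 205.31

205.31


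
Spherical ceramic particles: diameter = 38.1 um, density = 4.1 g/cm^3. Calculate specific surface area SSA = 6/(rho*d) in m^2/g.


SSA = 6 / (4.1 * 38.1) = 0.038 m^2/g

0.038


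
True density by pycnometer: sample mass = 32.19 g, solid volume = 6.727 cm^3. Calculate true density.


TD = 32.19 / 6.727 = 4.785 g/cm^3

4.785


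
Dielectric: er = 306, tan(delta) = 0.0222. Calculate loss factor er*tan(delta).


Loss = 306 * 0.0222 = 6.793

6.793


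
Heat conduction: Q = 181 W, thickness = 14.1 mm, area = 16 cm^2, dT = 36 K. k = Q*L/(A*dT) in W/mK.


k = 181*14.1/1000/(16/10000*36) = 44.31 W/mK

44.31


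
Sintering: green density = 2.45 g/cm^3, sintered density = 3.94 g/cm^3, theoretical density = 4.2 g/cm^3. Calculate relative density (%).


Relative = 3.94 / 4.2 * 100 = 93.8%

93.8


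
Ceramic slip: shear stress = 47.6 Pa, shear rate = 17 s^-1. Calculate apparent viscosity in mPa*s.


eta = tau/gamma * 1000 = 47.6/17 * 1000 = 2800.0 mPa*s

2800.0


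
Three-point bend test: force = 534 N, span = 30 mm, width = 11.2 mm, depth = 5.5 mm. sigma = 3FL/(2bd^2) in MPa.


sigma = 3*534*30/(2*11.2*5.5^2) = 70.9 MPa

70.9


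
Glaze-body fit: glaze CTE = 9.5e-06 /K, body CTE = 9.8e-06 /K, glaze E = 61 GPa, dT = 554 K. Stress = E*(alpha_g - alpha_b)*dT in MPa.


Stress = 61*1000*(9.5e-06 - 9.8e-06)*554 = -10.1 MPa

-10.1


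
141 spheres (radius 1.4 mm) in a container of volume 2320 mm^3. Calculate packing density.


V_sphere = 4/3*pi*1.4^3 = 11.494 mm^3
Total V = 141*11.494 = 1620.654 mm^3
PD = 1620.654 / 2320 = 0.699

0.699


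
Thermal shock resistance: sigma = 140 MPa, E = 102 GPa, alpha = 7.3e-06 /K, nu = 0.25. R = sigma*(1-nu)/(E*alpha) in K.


R = 140*(1-0.25)/(102*1000*7.3e-06) = 141 K

141


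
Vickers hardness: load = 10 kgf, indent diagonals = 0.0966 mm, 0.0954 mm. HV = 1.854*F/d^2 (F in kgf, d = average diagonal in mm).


d_avg = (0.0966+0.0954)/2 = 0.096 mm
HV = 1.854*10/0.096^2 = 2012

2012


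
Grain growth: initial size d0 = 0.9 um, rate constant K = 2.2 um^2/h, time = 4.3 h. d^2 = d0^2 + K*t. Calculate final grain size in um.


d^2 = 0.9^2 + 2.2*4.3 = 10.27
d = sqrt(10.27) = 3.2 um

3.2


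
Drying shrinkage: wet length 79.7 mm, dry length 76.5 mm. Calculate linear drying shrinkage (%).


DS = (79.7 - 76.5) / 79.7 * 100 = 4.02%

4.02


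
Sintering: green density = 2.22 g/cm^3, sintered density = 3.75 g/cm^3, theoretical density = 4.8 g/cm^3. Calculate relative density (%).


Relative = 3.75 / 4.8 * 100 = 78.1%

78.1


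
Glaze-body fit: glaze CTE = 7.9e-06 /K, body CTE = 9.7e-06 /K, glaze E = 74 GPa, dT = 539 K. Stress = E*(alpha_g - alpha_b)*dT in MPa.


Stress = 74*1000*(7.9e-06 - 9.7e-06)*539 = -71.8 MPa

-71.8


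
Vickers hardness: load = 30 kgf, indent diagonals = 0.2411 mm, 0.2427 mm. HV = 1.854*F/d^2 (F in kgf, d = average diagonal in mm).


d_avg = (0.2411+0.2427)/2 = 0.2419 mm
HV = 1.854*30/0.2419^2 = 951

951


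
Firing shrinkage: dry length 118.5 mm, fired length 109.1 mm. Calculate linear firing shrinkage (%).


FS = (118.5 - 109.1) / 118.5 * 100 = 7.93%

7.93


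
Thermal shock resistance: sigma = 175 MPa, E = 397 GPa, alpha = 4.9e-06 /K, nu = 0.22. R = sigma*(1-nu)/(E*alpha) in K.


R = 175*(1-0.22)/(397*1000*4.9e-06) = 70 K

70


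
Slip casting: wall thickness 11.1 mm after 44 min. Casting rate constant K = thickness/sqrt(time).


K = 11.1 / sqrt(44) = 11.1 / 6.6332 = 1.673 mm/min^0.5

1.673


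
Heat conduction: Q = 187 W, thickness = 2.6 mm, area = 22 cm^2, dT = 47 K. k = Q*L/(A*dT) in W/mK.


k = 187*2.6/1000/(22/10000*47) = 4.7 W/mK

4.7


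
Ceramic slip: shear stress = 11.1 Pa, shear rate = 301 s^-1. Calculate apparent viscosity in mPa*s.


eta = tau/gamma * 1000 = 11.1/301 * 1000 = 36.9 mPa*s

36.9


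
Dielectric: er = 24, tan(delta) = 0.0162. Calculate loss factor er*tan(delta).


Loss = 24 * 0.0162 = 0.389

0.389


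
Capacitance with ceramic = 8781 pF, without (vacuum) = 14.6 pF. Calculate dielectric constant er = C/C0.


er = 8781 / 14.6 = 601.44

601.44


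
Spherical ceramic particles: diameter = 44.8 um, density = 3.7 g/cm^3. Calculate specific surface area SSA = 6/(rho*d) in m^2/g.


SSA = 6 / (3.7 * 44.8) = 0.036 m^2/g

0.036


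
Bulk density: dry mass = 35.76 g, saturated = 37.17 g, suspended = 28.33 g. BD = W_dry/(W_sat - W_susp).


BD = 35.76 / (37.17 - 28.33) = 35.76 / 8.84 = 4.045 g/cm^3

4.045


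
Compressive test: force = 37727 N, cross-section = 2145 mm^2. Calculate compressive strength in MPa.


CS = 37727 / 2145 = 17.6 MPa

17.6


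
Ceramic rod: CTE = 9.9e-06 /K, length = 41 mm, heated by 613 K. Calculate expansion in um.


dL = 9.9e-06 * 41 * 613 * 1000 = 248.817 um

248.817


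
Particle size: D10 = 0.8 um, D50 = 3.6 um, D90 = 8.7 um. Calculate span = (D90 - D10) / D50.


Span = (8.7 - 0.8) / 3.6 = 7.9 / 3.6 = 2.194

2.194


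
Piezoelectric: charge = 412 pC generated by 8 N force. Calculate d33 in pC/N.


d33 = 412 / 8 = 51.5 pC/N

51.5


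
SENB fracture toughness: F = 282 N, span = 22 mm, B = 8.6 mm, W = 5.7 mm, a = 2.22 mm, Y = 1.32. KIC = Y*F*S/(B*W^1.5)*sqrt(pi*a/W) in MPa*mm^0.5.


KIC = 1.32*282*22/(8.6*5.7^1.5)*sqrt(pi*2.22/5.7) = 77.4

77.4


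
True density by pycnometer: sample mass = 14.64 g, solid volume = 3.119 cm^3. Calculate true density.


TD = 14.64 / 3.119 = 4.694 g/cm^3

4.694


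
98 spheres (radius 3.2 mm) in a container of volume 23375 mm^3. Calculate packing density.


V_sphere = 4/3*pi*3.2^3 = 137.2583 mm^3
Total V = 98*137.2583 = 13451.3134 mm^3
PD = 13451.3134 / 23375 = 0.575

0.575


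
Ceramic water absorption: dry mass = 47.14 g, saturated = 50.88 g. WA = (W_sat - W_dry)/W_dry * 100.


WA = (50.88 - 47.14) / 47.14 * 100 = 7.93%

7.93


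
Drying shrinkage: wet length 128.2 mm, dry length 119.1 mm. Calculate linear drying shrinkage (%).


DS = (128.2 - 119.1) / 128.2 * 100 = 7.1%

7.1


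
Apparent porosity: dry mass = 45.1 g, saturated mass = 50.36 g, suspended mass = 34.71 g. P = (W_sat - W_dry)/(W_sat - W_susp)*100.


P = (50.36 - 45.1) / (50.36 - 34.71) * 100 = 5.26 / 15.65 * 100 = 33.6%

33.6
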